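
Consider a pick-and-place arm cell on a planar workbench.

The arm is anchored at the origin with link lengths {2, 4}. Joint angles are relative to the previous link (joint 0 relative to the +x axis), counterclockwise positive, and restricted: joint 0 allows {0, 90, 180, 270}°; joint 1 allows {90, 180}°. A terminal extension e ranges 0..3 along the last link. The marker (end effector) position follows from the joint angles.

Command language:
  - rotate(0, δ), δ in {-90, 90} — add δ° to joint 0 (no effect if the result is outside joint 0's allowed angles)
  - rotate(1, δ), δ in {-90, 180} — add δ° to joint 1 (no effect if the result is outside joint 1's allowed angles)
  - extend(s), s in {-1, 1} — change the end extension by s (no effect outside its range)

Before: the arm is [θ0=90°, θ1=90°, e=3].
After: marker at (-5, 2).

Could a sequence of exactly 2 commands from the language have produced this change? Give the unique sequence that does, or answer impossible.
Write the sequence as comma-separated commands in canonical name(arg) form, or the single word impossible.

from: [θ0=90°, θ1=90°, e=3]
t=1 extend(-1) ⇒ [θ0=90°, θ1=90°, e=2]
t=2 extend(-1) ⇒ [θ0=90°, θ1=90°, e=1]
uniquely the one of 36 2-step routes that fits.

extend(-1), extend(-1)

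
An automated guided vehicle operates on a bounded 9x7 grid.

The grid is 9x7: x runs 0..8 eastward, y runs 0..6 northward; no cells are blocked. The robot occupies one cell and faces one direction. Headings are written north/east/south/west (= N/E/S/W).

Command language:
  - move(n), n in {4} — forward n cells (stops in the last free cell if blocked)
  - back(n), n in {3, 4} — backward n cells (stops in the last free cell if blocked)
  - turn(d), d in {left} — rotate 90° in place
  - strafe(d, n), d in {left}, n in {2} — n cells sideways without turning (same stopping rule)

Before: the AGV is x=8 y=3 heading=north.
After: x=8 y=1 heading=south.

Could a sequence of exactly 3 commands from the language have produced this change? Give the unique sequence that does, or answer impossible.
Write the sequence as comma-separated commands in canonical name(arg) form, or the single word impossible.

key: position moved to (8,1) AND the heading swung to S — translation plus rotation needed
start: x=8 y=3 heading=north
step 1 (turn(left)): x=8 y=3 heading=west
step 2 (strafe(left, 2)): x=8 y=1 heading=west
step 3 (turn(left)): x=8 y=1 heading=south
all 125 alternatives checked — unique.

turn(left), strafe(left, 2), turn(left)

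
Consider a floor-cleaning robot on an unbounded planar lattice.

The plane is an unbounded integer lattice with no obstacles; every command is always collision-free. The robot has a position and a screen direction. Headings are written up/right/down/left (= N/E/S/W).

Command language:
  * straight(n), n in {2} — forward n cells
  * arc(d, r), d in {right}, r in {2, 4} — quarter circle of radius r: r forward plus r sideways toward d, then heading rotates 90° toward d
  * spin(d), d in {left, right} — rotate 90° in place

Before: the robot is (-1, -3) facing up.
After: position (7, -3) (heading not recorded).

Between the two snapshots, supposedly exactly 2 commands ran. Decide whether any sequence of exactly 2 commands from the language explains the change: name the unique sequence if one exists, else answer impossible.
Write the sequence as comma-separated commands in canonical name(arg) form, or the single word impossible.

begin: (-1, -3) facing up
step 1 (arc(right, 4)): (3, 1) facing right
step 2 (arc(right, 4)): (7, -3) facing down
no other 2-command option fits: unique.

arc(right, 4), arc(right, 4)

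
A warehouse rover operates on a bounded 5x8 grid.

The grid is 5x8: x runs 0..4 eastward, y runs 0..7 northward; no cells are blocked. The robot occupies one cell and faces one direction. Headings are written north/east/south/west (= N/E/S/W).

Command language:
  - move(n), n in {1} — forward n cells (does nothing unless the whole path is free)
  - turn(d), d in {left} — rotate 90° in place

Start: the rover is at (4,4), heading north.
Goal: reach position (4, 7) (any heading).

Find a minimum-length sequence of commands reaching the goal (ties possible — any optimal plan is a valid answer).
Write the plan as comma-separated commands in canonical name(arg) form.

move(1), move(1), move(1)

initial: at (4,4), heading north
[1] after move(1): at (4,5), heading north
[2] after move(1): at (4,6), heading north
[3] after move(1): at (4,7), heading north
shorter routes all fall short; 3 is best.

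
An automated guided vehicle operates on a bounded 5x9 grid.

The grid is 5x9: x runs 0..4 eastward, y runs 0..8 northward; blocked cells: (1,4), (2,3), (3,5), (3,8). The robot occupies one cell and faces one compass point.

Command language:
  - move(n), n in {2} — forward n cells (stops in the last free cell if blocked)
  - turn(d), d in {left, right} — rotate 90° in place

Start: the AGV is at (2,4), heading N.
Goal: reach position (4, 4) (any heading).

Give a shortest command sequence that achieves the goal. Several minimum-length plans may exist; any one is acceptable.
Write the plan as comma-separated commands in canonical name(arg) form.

turn(right), move(2)

from: at (2,4), heading N
t=1 turn(right) ⇒ at (2,4), heading E
t=2 move(2) ⇒ at (4,4), heading E
minimal: 2 command(s), checked below 2.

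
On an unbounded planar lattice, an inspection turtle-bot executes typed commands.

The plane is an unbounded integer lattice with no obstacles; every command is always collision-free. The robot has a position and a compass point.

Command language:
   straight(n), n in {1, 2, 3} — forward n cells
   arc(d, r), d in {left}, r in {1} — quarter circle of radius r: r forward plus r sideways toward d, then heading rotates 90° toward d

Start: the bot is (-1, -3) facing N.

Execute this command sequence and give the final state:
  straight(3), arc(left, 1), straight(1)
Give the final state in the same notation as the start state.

(-3, 1) facing W

initial: (-1, -3) facing N
step 1 (straight(3)): (-1, 0) facing N
step 2 (arc(left, 1)): (-2, 1) facing W
step 3 (straight(1)): (-3, 1) facing W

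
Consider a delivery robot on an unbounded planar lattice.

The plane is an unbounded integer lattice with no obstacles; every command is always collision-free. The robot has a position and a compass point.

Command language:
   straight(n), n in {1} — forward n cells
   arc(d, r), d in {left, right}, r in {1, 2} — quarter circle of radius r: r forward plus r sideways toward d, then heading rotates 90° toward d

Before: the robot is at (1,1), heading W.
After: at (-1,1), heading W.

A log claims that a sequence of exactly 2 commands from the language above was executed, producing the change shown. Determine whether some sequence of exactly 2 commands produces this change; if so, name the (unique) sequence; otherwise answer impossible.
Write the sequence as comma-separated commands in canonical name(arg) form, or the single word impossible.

straight(1), straight(1)

key: still facing W at the end — nothing in the sequence rotates
from: at (1,1), heading W
step 1 (straight(1)): at (0,1), heading W
step 2 (straight(1)): at (-1,1), heading W
no other 2-command option fits: unique.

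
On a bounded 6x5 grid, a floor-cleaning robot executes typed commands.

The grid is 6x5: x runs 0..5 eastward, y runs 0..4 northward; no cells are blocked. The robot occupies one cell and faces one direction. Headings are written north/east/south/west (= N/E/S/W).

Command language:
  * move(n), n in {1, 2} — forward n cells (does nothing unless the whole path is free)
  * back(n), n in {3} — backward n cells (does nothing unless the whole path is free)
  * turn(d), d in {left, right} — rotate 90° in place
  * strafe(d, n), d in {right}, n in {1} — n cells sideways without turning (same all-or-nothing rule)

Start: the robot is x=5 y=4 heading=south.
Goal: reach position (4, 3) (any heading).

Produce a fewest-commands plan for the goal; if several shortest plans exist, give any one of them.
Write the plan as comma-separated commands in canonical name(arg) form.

strafe(right, 1), move(1)

initial: x=5 y=4 heading=south
1. strafe(right, 1) → x=4 y=4 heading=south
2. move(1) → x=4 y=3 heading=south
shorter routes all fall short; 2 is best.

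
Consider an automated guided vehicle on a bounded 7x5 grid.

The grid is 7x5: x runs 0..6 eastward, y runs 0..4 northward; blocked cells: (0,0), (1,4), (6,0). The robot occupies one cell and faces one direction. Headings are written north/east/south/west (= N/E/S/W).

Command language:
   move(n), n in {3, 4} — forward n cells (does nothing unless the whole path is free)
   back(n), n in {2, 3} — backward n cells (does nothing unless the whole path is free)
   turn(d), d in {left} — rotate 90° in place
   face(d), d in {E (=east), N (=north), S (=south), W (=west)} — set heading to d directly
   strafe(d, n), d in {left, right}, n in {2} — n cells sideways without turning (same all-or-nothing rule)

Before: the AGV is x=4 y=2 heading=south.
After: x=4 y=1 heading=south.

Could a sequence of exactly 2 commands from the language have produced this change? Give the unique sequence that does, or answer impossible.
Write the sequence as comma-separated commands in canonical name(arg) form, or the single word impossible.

key: running move(3) before back(2) would end elsewhere — order is forced
begin: x=4 y=2 heading=south
1. back(2) → x=4 y=4 heading=south
2. move(3) → x=4 y=1 heading=south
uniquely the one of 121 2-step routes that fits.

back(2), move(3)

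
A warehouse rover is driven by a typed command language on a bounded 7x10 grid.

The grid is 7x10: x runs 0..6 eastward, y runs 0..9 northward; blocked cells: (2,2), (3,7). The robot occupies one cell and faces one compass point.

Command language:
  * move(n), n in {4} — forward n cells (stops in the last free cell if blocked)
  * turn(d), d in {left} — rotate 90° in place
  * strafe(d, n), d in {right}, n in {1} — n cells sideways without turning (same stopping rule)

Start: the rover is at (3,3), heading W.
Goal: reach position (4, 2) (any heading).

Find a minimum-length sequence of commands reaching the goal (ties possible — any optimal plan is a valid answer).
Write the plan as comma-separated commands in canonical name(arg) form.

from: at (3,3), heading W
t=1 turn(left) ⇒ at (3,3), heading S
t=2 turn(left) ⇒ at (3,3), heading E
t=3 strafe(right, 1) ⇒ at (3,2), heading E
t=4 turn(left) ⇒ at (3,2), heading N
t=5 strafe(right, 1) ⇒ at (4,2), heading N
nothing shorter than 5 reaches the goal.

turn(left), turn(left), strafe(right, 1), turn(left), strafe(right, 1)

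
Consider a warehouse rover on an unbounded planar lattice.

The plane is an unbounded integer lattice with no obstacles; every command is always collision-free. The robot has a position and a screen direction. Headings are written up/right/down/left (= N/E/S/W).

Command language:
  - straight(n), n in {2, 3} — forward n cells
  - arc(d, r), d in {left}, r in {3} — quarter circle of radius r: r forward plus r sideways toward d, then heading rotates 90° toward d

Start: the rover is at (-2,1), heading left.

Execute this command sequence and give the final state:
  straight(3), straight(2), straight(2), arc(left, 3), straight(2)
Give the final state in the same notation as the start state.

start: at (-2,1), heading left
[1] after straight(3): at (-5,1), heading left
[2] after straight(2): at (-7,1), heading left
[3] after straight(2): at (-9,1), heading left
[4] after arc(left, 3): at (-12,-2), heading down
[5] after straight(2): at (-12,-4), heading down

at (-12,-4), heading down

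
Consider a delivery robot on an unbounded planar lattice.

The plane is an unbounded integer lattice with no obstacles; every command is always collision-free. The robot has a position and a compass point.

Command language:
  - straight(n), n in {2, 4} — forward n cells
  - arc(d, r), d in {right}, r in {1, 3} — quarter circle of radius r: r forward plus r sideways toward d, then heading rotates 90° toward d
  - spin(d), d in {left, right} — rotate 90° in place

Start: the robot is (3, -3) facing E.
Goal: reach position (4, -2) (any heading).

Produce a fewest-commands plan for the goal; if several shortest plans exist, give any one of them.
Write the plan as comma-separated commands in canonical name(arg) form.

initial: (3, -3) facing E
step 1 (spin(left)): (3, -3) facing N
step 2 (arc(right, 1)): (4, -2) facing E
no 1-step plan works, so 2 is optimal.

spin(left), arc(right, 1)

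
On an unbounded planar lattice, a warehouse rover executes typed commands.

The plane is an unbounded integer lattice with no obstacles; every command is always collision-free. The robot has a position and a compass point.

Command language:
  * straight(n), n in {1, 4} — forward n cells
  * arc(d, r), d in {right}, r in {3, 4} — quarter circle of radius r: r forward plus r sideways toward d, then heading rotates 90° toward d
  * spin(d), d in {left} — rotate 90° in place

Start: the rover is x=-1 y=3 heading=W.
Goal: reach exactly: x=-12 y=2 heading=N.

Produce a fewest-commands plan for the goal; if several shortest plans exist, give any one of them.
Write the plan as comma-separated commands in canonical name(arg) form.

spin(left), arc(right, 4), straight(4), arc(right, 3)

start: x=-1 y=3 heading=W
step 1 (spin(left)): x=-1 y=3 heading=S
step 2 (arc(right, 4)): x=-5 y=-1 heading=W
step 3 (straight(4)): x=-9 y=-1 heading=W
step 4 (arc(right, 3)): x=-12 y=2 heading=N
no 3-step plan works, so 4 is optimal.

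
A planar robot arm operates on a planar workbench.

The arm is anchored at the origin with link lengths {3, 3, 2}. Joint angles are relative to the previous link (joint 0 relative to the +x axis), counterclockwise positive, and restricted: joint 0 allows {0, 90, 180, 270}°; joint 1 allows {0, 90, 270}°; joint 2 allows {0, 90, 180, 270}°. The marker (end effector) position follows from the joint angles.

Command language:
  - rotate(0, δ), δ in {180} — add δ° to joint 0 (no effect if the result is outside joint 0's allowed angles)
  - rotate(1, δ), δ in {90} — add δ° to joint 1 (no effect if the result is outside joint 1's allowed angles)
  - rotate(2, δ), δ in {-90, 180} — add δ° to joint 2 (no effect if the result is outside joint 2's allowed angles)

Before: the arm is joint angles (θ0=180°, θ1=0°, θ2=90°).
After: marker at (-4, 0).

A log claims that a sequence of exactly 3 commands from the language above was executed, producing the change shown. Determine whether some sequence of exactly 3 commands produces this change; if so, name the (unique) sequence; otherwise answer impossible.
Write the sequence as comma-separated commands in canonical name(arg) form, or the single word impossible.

start: joint angles (θ0=180°, θ1=0°, θ2=90°)
[1] after rotate(2, -90): joint angles (θ0=180°, θ1=0°, θ2=0°)
[2] after rotate(2, -90): joint angles (θ0=180°, θ1=0°, θ2=270°)
[3] after rotate(2, -90): joint angles (θ0=180°, θ1=0°, θ2=180°)
all 64 alternatives checked — unique.

rotate(2, -90), rotate(2, -90), rotate(2, -90)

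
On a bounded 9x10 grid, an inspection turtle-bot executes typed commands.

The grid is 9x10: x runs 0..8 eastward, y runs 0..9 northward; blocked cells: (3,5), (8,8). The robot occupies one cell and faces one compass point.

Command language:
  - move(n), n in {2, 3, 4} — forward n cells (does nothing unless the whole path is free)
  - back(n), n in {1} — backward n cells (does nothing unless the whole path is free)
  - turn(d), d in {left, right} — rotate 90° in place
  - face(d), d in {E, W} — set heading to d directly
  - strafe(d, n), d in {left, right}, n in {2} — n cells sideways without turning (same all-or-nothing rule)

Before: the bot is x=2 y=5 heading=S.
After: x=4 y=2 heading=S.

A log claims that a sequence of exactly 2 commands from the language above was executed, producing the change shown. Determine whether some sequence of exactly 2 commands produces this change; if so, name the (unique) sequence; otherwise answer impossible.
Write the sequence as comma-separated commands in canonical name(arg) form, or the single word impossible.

key: running strafe(left, 2) before move(3) would end elsewhere — order is forced
initial: x=2 y=5 heading=S
1. move(3) → x=2 y=2 heading=S
2. strafe(left, 2) → x=4 y=2 heading=S
all 100 alternatives checked — unique.

move(3), strafe(left, 2)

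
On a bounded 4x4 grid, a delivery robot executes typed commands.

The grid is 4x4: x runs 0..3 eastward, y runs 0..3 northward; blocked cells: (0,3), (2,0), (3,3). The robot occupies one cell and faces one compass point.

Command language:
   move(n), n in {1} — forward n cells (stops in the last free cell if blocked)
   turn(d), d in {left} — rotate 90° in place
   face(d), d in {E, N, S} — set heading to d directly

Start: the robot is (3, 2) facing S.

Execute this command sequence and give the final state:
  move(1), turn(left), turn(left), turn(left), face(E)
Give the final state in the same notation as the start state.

(3, 1) facing E

initial: (3, 2) facing S
1. move(1) → (3, 1) facing S
2. turn(left) → (3, 1) facing E
3. turn(left) → (3, 1) facing N
4. turn(left) → (3, 1) facing W
5. face(E) → (3, 1) facing E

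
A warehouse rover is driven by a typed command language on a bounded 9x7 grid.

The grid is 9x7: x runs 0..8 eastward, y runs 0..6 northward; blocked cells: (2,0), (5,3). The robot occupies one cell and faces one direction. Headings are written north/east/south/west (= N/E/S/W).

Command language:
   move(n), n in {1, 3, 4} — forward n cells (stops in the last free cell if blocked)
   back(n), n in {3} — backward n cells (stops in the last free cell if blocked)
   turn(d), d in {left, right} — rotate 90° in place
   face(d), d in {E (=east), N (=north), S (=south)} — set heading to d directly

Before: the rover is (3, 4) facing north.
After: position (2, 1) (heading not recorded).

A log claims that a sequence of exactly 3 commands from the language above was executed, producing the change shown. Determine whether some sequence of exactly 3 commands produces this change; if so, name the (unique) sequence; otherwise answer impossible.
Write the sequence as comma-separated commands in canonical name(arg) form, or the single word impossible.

key: running move(1) before back(3) would end elsewhere — order is forced
from: (3, 4) facing north
t=1 back(3) ⇒ (3, 1) facing north
t=2 turn(left) ⇒ (3, 1) facing west
t=3 move(1) ⇒ (2, 1) facing west
no rival 3-sequence matches.

back(3), turn(left), move(1)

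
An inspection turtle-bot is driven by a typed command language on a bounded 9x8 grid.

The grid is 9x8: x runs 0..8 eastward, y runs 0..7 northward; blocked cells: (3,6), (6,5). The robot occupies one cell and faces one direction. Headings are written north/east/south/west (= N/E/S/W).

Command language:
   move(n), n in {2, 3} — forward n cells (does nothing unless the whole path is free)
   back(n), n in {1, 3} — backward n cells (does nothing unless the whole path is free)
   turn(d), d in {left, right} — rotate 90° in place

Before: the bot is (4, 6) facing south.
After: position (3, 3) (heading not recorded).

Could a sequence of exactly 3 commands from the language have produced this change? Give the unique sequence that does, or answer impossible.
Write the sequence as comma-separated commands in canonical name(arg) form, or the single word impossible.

key: running back(1) before move(3) would end elsewhere — order is forced
start: (4, 6) facing south
t=1 move(3) ⇒ (4, 3) facing south
t=2 turn(left) ⇒ (4, 3) facing east
t=3 back(1) ⇒ (3, 3) facing east
no rival 3-sequence matches.

move(3), turn(left), back(1)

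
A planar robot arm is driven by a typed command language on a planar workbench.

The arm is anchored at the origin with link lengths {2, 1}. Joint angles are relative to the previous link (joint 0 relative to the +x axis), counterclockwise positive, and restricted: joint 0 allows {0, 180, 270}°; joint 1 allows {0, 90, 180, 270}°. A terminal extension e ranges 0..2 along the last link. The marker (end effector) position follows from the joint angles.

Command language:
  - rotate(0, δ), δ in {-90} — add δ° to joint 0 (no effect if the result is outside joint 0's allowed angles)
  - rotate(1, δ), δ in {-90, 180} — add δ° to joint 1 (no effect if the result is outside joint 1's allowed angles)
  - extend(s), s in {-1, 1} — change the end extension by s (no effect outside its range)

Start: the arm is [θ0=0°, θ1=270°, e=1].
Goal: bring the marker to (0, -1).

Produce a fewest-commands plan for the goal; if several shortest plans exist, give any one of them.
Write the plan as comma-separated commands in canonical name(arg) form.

rotate(1, -90), extend(-1), rotate(0, -90)

t0: [θ0=0°, θ1=270°, e=1]
t=1 rotate(1, -90) ⇒ [θ0=0°, θ1=180°, e=1]
t=2 extend(-1) ⇒ [θ0=0°, θ1=180°, e=0]
t=3 rotate(0, -90) ⇒ [θ0=270°, θ1=180°, e=0]
minimal: 3 command(s), checked below 3.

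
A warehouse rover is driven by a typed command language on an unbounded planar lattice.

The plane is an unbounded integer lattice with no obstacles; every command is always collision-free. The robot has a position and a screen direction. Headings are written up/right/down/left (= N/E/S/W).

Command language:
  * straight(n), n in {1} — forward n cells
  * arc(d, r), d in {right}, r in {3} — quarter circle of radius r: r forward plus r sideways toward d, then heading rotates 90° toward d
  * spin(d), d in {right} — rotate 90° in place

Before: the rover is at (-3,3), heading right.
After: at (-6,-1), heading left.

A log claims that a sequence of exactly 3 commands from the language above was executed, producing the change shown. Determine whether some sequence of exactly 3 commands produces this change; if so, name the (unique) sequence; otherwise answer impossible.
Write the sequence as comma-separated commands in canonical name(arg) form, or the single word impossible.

key: position moved to (-6,-1) AND the heading swung to W — translation plus rotation needed
initial: at (-3,3), heading right
step 1 (spin(right)): at (-3,3), heading down
step 2 (straight(1)): at (-3,2), heading down
step 3 (arc(right, 3)): at (-6,-1), heading left
all 27 alternatives checked — unique.

spin(right), straight(1), arc(right, 3)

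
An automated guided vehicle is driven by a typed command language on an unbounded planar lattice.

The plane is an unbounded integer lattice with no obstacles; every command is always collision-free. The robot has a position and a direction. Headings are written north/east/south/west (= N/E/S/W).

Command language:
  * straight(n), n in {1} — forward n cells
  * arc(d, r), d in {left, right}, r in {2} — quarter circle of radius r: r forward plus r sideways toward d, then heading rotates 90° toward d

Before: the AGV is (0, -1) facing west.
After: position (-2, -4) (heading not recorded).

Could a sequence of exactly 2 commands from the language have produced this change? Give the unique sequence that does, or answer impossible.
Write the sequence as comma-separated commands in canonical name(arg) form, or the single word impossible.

arc(left, 2), straight(1)

key: running straight(1) before arc(left, 2) would end elsewhere — order is forced
t0: (0, -1) facing west
1. arc(left, 2) → (-2, -3) facing south
2. straight(1) → (-2, -4) facing south
no rival 2-sequence matches.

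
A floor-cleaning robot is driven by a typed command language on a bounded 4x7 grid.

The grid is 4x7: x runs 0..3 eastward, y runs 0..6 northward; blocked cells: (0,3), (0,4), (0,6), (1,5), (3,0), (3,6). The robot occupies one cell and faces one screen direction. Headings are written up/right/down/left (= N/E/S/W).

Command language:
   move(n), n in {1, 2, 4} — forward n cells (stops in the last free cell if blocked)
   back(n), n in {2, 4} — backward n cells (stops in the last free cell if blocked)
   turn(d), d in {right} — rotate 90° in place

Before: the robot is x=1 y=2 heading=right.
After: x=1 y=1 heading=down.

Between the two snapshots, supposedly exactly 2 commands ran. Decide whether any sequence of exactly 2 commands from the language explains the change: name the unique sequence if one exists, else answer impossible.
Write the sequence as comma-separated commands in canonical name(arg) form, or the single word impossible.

key: cell and facing (now S) both changed — the 2 commands mix motion and turning
start: x=1 y=2 heading=right
1. turn(right) → x=1 y=2 heading=down
2. move(1) → x=1 y=1 heading=down
uniquely the one of 36 2-step routes that fits.

turn(right), move(1)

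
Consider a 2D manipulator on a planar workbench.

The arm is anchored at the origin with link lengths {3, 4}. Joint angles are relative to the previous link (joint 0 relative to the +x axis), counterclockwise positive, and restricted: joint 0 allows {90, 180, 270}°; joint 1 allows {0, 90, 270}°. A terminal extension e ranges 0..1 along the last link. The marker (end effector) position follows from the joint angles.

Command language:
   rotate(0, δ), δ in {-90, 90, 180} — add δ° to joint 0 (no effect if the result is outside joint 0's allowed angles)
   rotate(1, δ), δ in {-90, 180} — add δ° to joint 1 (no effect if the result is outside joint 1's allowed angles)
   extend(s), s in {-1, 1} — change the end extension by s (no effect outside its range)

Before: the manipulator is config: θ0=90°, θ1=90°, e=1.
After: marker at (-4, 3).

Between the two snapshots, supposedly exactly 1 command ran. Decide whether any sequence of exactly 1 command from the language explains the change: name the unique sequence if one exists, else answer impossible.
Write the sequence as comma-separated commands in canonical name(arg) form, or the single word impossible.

from: config: θ0=90°, θ1=90°, e=1
t=1 extend(-1) ⇒ config: θ0=90°, θ1=90°, e=0
no other 1-command option fits: unique.

extend(-1)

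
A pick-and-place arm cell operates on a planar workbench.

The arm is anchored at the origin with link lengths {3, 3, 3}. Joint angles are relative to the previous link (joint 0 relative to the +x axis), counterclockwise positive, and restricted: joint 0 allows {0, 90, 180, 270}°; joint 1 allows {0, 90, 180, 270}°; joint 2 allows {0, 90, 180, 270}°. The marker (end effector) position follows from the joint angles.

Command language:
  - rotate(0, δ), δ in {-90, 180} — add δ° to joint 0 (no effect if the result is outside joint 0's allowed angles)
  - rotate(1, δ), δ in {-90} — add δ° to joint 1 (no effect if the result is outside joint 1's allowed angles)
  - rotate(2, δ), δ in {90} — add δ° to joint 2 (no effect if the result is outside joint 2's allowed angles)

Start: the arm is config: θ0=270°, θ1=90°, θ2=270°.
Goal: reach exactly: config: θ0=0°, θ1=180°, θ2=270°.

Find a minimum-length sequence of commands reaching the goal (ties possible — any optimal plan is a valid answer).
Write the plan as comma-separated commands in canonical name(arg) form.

rotate(1, -90), rotate(1, -90), rotate(1, -90), rotate(0, 180), rotate(0, -90)

from: config: θ0=270°, θ1=90°, θ2=270°
[1] after rotate(1, -90): config: θ0=270°, θ1=0°, θ2=270°
[2] after rotate(1, -90): config: θ0=270°, θ1=270°, θ2=270°
[3] after rotate(1, -90): config: θ0=270°, θ1=180°, θ2=270°
[4] after rotate(0, 180): config: θ0=90°, θ1=180°, θ2=270°
[5] after rotate(0, -90): config: θ0=0°, θ1=180°, θ2=270°
shorter routes all fall short; 5 is best.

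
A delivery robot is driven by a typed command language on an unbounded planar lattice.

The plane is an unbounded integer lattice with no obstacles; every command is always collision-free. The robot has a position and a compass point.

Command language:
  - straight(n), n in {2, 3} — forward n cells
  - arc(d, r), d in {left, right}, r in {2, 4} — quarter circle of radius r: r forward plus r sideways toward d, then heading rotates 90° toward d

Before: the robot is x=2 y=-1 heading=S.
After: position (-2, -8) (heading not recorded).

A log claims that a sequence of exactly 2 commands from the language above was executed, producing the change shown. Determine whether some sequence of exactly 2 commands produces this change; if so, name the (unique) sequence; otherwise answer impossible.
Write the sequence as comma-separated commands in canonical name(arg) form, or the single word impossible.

straight(3), arc(right, 4)

key: running arc(right, 4) before straight(3) would end elsewhere — order is forced
initial: x=2 y=-1 heading=S
t=1 straight(3) ⇒ x=2 y=-4 heading=S
t=2 arc(right, 4) ⇒ x=-2 y=-8 heading=W
no other 2-command option fits: unique.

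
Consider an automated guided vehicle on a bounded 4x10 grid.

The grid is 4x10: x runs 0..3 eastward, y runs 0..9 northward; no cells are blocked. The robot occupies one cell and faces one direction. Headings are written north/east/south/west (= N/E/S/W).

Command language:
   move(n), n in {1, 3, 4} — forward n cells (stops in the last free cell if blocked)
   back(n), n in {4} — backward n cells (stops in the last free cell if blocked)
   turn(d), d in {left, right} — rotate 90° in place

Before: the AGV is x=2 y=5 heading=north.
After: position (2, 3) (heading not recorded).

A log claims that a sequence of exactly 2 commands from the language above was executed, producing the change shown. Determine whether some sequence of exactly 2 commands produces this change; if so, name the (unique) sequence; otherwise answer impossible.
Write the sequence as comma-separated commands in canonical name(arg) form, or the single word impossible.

impossible

all 36 sequences checked — none match.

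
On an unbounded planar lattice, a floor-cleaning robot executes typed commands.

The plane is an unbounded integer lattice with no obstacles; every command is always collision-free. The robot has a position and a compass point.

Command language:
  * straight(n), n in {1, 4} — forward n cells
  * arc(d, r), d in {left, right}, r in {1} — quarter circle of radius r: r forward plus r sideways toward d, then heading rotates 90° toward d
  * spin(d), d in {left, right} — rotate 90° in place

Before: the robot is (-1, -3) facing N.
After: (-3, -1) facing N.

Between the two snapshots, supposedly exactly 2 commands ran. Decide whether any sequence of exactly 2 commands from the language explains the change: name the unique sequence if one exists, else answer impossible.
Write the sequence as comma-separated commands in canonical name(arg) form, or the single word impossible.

key: order matters: swapping arc(left, 1) and arc(right, 1) lands elsewhere
begin: (-1, -3) facing N
t=1 arc(left, 1) ⇒ (-2, -2) facing W
t=2 arc(right, 1) ⇒ (-3, -1) facing N
all 36 alternatives checked — unique.

arc(left, 1), arc(right, 1)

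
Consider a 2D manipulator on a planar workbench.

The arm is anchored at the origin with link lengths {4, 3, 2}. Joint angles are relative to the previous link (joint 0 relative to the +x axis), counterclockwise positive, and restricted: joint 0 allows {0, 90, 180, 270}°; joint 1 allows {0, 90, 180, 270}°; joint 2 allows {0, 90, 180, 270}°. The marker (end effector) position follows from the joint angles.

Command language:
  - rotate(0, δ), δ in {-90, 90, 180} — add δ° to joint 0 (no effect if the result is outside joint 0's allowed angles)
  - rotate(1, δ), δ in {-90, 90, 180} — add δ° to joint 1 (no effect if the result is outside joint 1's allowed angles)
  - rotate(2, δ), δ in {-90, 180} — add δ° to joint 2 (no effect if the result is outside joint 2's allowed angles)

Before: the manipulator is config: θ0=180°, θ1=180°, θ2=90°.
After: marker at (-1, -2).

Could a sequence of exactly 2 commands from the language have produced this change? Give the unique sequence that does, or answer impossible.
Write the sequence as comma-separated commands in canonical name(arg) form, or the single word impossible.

rotate(2, -90), rotate(2, -90)

begin: config: θ0=180°, θ1=180°, θ2=90°
1. rotate(2, -90) → config: θ0=180°, θ1=180°, θ2=0°
2. rotate(2, -90) → config: θ0=180°, θ1=180°, θ2=270°
all 64 alternatives checked — unique.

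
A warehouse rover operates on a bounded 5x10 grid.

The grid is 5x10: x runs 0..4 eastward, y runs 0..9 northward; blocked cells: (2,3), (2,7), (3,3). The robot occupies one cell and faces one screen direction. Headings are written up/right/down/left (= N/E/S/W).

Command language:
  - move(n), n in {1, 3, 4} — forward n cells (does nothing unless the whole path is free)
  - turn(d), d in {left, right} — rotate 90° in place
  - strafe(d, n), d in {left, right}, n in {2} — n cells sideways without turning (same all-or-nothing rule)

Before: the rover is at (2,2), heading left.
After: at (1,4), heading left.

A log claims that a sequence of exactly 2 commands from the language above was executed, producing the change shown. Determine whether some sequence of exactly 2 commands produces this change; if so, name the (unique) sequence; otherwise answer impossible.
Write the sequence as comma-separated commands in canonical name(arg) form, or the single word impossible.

key: running strafe(right, 2) before move(1) would end elsewhere — order is forced
t0: at (2,2), heading left
1. move(1) → at (1,2), heading left
2. strafe(right, 2) → at (1,4), heading left
no rival 2-sequence matches.

move(1), strafe(right, 2)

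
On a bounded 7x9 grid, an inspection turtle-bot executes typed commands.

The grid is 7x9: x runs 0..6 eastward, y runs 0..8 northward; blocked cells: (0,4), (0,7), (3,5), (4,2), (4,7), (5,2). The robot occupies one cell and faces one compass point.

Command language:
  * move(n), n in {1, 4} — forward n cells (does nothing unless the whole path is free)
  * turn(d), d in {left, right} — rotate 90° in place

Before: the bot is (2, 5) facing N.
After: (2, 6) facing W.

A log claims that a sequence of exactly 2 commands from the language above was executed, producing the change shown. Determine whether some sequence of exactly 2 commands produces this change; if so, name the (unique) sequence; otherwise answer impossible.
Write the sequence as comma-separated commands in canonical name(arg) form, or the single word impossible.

move(1), turn(left)

key: running turn(left) before move(1) would end elsewhere — order is forced
initial: (2, 5) facing N
1. move(1) → (2, 6) facing N
2. turn(left) → (2, 6) facing W
uniquely the one of 16 2-step routes that fits.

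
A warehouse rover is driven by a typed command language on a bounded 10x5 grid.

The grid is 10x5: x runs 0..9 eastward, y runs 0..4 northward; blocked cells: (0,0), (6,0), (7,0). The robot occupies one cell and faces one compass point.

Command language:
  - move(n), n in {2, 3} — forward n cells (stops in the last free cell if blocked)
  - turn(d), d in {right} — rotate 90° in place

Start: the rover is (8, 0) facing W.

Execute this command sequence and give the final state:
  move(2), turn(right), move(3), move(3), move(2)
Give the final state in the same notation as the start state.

(8, 4) facing N

start: (8, 0) facing W
[1] after move(2): (8, 0) facing W
[2] after turn(right): (8, 0) facing N
[3] after move(3): (8, 3) facing N
[4] after move(3): (8, 4) facing N
[5] after move(2): (8, 4) facing N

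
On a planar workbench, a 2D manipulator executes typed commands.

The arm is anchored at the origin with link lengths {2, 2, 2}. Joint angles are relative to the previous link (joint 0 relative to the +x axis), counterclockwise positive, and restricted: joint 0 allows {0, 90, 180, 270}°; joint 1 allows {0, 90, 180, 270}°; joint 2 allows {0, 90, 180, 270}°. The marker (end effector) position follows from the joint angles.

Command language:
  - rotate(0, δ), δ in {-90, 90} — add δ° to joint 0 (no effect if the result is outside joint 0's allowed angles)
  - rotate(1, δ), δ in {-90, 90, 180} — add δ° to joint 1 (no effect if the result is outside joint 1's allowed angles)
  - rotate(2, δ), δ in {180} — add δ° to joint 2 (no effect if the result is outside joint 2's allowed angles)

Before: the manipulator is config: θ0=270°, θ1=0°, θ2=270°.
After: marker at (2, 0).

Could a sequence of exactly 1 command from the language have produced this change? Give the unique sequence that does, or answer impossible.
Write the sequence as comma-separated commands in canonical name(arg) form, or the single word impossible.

rotate(1, 180)

start: config: θ0=270°, θ1=0°, θ2=270°
step 1 (rotate(1, 180)): config: θ0=270°, θ1=180°, θ2=270°
no other 1-command option fits: unique.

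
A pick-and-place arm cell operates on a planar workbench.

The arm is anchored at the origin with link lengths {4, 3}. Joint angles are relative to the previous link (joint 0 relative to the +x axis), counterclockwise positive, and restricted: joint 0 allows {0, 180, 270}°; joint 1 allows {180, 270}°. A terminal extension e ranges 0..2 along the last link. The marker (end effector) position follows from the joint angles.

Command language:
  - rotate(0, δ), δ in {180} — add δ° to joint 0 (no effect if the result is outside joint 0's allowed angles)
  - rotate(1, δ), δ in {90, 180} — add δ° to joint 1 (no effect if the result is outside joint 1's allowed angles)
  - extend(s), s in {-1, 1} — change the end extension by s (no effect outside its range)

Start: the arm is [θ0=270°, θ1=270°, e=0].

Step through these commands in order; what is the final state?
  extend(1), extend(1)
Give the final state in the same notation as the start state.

begin: [θ0=270°, θ1=270°, e=0]
step 1 (extend(1)): [θ0=270°, θ1=270°, e=1]
step 2 (extend(1)): [θ0=270°, θ1=270°, e=2]

[θ0=270°, θ1=270°, e=2]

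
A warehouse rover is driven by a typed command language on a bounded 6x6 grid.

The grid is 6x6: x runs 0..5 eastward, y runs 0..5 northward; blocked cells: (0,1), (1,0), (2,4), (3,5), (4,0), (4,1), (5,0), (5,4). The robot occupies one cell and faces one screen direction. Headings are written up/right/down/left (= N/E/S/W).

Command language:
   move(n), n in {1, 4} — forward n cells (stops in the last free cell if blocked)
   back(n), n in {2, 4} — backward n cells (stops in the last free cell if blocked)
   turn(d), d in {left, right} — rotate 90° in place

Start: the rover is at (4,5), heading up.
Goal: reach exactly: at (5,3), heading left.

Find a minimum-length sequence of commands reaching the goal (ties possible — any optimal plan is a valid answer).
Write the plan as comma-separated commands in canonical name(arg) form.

start: at (4,5), heading up
[1] after back(2): at (4,3), heading up
[2] after turn(left): at (4,3), heading left
[3] after back(4): at (5,3), heading left
nothing shorter than 3 reaches the goal.

back(2), turn(left), back(4)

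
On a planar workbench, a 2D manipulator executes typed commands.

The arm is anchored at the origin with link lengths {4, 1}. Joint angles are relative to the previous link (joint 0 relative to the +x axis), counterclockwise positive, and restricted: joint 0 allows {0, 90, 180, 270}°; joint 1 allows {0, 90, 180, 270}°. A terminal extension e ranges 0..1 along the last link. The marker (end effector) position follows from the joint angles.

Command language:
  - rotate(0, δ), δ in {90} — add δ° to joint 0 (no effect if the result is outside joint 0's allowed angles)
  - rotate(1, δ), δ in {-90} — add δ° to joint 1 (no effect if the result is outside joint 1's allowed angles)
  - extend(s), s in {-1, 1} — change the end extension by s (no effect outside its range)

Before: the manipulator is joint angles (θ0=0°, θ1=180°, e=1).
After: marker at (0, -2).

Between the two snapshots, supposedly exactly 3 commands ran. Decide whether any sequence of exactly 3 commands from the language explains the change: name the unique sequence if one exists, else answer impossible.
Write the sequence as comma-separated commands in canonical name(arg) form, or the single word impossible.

t0: joint angles (θ0=0°, θ1=180°, e=1)
t=1 rotate(0, 90) ⇒ joint angles (θ0=90°, θ1=180°, e=1)
t=2 rotate(0, 90) ⇒ joint angles (θ0=180°, θ1=180°, e=1)
t=3 rotate(0, 90) ⇒ joint angles (θ0=270°, θ1=180°, e=1)
uniquely the one of 64 3-step routes that fits.

rotate(0, 90), rotate(0, 90), rotate(0, 90)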